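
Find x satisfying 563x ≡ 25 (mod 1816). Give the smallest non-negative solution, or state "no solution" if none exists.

171

First find gcd(563, 1816):
1816 = 3×563 + 127
563 = 4×127 + 55
127 = 2×55 + 17
55 = 3×17 + 4
17 = 4×4 + 1
4 = 4×1 + 0
gcd = 1, so a unique solution mod 1816 exists.
Back-substitute for the Bézout coefficients:
1 = 17 − 4·4
1 = −4·55 + 13·17
1 = 13·127 − 30·55
1 = −30·563 + 133·127
1 = 133·1816 − 429·563
So 563·(-429) ≡ 1 (mod 1816), giving 563⁻¹ ≡ 1387.
x ≡ 563⁻¹·25 ≡ 1387·25 ≡ 171 (mod 1816).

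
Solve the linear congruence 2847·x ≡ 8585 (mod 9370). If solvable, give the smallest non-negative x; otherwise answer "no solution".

6355

First find gcd(2847, 9370):
9370 = 3×2847 + 829
2847 = 3×829 + 360
829 = 2×360 + 109
360 = 3×109 + 33
109 = 3×33 + 10
33 = 3×10 + 3
10 = 3×3 + 1
3 = 3×1 + 0
gcd = 1, so a unique solution mod 9370 exists.
Back-substitute for the Bézout coefficients:
1 = 10 − 3·3
1 = −3·33 + 10·10
1 = 10·109 − 33·33
1 = −33·360 + 109·109
1 = 109·829 − 251·360
1 = −251·2847 + 862·829
1 = 862·9370 − 2837·2847
So 2847·(-2837) ≡ 1 (mod 9370), giving 2847⁻¹ ≡ 6533.
x ≡ 2847⁻¹·8585 ≡ 6533·8585 ≡ 6355 (mod 9370).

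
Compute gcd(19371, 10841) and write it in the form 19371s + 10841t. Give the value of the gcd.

Euclidean algorithm:
19371 = 1×10841 + 8530
10841 = 1×8530 + 2311
8530 = 3×2311 + 1597
2311 = 1×1597 + 714
1597 = 2×714 + 169
714 = 4×169 + 38
169 = 4×38 + 17
38 = 2×17 + 4
17 = 4×4 + 1
4 = 4×1 + 0
gcd(19371, 10841) = 1.
Back-substituting:
1 = 17 − 4·4
1 = −4·38 + 9·17
1 = 9·169 − 40·38
1 = −40·714 + 169·169
1 = 169·1597 − 378·714
1 = −378·2311 + 547·1597
1 = 547·8530 − 2019·2311
1 = −2019·10841 + 2566·8530
1 = 2566·19371 − 4585·10841
So 1 = (2566)·19371 + (-4585)·10841.

1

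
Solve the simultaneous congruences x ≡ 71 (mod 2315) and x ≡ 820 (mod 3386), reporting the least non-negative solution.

Write x = 71 + 2315·k. Then 2315·k ≡ 820 − 71 ≡ 749 (mod 3386).
Need 2315⁻¹ mod 3386. Extended Euclid on (3386, 2315):
3386 = 1*2315 + 1071
2315 = 2*1071 + 173
1071 = 6*173 + 33
173 = 5*33 + 8
33 = 4*8 + 1
8 = 8*1 + 0
Back-substitute:
1 = 33 − 4·8
1 = −4·173 + 21·33
1 = 21·1071 − 130·173
1 = −130·2315 + 281·1071
1 = 281·3386 − 411·2315
2315⁻¹ ≡ 2975 (mod 3386), so k ≡ 2975·749 ≡ 287 (mod 3386).
x = 71 + 2315·287 = 664476.

664476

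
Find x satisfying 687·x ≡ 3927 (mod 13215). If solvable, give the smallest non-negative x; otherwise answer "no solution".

4026

First find gcd(687, 13215):
13215 = 19·687 + 162
687 = 4·162 + 39
162 = 4·39 + 6
39 = 6·6 + 3
6 = 2·3 + 0
gcd = 3 and 3 | 3927, so solutions exist. Divide through by 3: 229x ≡ 1309 (mod 4405).
Now find 229⁻¹ mod 4405:
4405 = 19*229 + 54
229 = 4*54 + 13
54 = 4*13 + 2
13 = 6*2 + 1
2 = 2*1 + 0
Back-substitute:
1 = 13 − 6·2
1 = −6·54 + 25·13
1 = 25·229 − 106·54
1 = −106·4405 + 2039·229
So 229⁻¹ ≡ 2039 (mod 4405).
Then x ≡ 2039·1309 ≡ 4026 (mod 4405); the smallest non-negative solution is x = 4026.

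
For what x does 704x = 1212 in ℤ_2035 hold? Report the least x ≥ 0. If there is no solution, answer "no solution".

no solution

gcd(704, 2035):
2035 = 2·704 + 627
704 = 1·627 + 77
627 = 8·77 + 11
77 = 7·11 + 0
gcd = 11, but 11 ∤ 1212, so the congruence has no solution.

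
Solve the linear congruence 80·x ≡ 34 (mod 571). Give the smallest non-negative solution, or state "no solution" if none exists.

186

First find gcd(80, 571):
571 = 7·80 + 11
80 = 7·11 + 3
11 = 3·3 + 2
3 = 1·2 + 1
2 = 2·1 + 0
gcd = 1, so a unique solution mod 571 exists.
Back-substitute for the Bézout coefficients:
1 = 3 − 2
1 = −11 + 4·3
1 = 4·80 − 29·11
1 = −29·571 + 207·80
So 80·(207) ≡ 1 (mod 571), giving 80⁻¹ ≡ 207.
x ≡ 80⁻¹·34 ≡ 207·34 ≡ 186 (mod 571).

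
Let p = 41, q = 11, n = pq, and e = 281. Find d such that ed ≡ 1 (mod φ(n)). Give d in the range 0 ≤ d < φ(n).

φ(n) = (p−1)(q−1) = 40·10 = 400.
Need d with 281·d ≡ 1 (mod 400). Apply the extended Euclidean algorithm:
400 = 1*281 + 119
281 = 2*119 + 43
119 = 2*43 + 33
43 = 1*33 + 10
33 = 3*10 + 3
10 = 3*3 + 1
3 = 3*1 + 0
Back-substitute:
1 = 10 − 3·3
1 = −3·33 + 10·10
1 = 10·43 − 13·33
1 = −13·119 + 36·43
1 = 36·281 − 85·119
1 = −85·400 + 121·281
So 281·121 ≡ 1 (mod 400), hence d = 121.

121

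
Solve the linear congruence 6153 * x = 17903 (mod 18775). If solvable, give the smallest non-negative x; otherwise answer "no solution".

7851

First find gcd(6153, 18775):
18775 = 3*6153 + 316
6153 = 19*316 + 149
316 = 2*149 + 18
149 = 8*18 + 5
18 = 3*5 + 3
5 = 1*3 + 2
3 = 1*2 + 1
2 = 2*1 + 0
gcd = 1, so a unique solution mod 18775 exists.
Back-substitute for the Bézout coefficients:
1 = 3 − 2
1 = −5 + 2·3
1 = 2·18 − 7·5
1 = −7·149 + 58·18
1 = 58·316 − 123·149
1 = −123·6153 + 2395·316
1 = 2395·18775 − 7308·6153
So 6153·(-7308) ≡ 1 (mod 18775), giving 6153⁻¹ ≡ 11467.
x ≡ 6153⁻¹·17903 ≡ 11467·17903 ≡ 7851 (mod 18775).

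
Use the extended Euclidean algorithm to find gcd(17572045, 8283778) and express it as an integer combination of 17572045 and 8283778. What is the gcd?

1

Euclidean algorithm:
17572045 = 2*8283778 + 1004489
8283778 = 8*1004489 + 247866
1004489 = 4*247866 + 13025
247866 = 19*13025 + 391
13025 = 33*391 + 122
391 = 3*122 + 25
122 = 4*25 + 22
25 = 1*22 + 3
22 = 7*3 + 1
3 = 3*1 + 0
gcd(17572045, 8283778) = 1.
Back-substituting:
1 = 22 − 7·3
1 = −7·25 + 8·22
1 = 8·122 − 39·25
1 = −39·391 + 125·122
1 = 125·13025 − 4164·391
1 = −4164·247866 + 79241·13025
1 = 79241·1004489 − 321128·247866
1 = −321128·8283778 + 2648265·1004489
1 = 2648265·17572045 − 5617658·8283778
So 1 = (2648265)·17572045 + (-5617658)·8283778.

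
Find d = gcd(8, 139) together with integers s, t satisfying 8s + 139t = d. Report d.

Repeated division:
139 = 17·8 + 3
8 = 2·3 + 2
3 = 1·2 + 1
2 = 2·1 + 0
gcd(8, 139) = 1.
Express as a combination:
1 = 3 − 2
1 = −8 + 3·3
1 = 3·139 − 52·8
So 1 = (3)·139 + (-52)·8.

1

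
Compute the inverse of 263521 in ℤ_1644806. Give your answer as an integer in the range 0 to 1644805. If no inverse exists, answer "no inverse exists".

gcd(1644806, 263521) by repeated division:
1644806 = 6*263521 + 63680
263521 = 4*63680 + 8801
63680 = 7*8801 + 2073
8801 = 4*2073 + 509
2073 = 4*509 + 37
509 = 13*37 + 28
37 = 1*28 + 9
28 = 3*9 + 1
9 = 9*1 + 0
Since gcd(263521, 1644806) = 1, back-substitute to write 1 as a combination:
1 = 28 − 3·9
1 = −3·37 + 4·28
1 = 4·509 − 55·37
1 = −55·2073 + 224·509
1 = 224·8801 − 951·2073
1 = −951·63680 + 6881·8801
1 = 6881·263521 − 28475·63680
1 = −28475·1644806 + 177731·263521
So 263521·177731 ≡ 1 (mod 1644806).

177731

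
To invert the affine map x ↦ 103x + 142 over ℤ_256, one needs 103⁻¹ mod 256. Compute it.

87

Run Euclid on (256, 103):
256 = 2·103 + 50
103 = 2·50 + 3
50 = 16·3 + 2
3 = 1·2 + 1
2 = 2·1 + 0
The gcd is 1. Working backward:
1 = 3 − 2
1 = −50 + 17·3
1 = 17·103 − 35·50
1 = −35·256 + 87·103
So 103·87 ≡ 1 (mod 256).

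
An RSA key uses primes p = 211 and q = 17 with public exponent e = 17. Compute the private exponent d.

593

φ(n) = (p−1)(q−1) = 210·16 = 3360.
Need d with 17·d ≡ 1 (mod 3360). Apply the extended Euclidean algorithm:
3360 = 197·17 + 11
17 = 1·11 + 6
11 = 1·6 + 5
6 = 1·5 + 1
5 = 5·1 + 0
Back-substitute:
1 = 6 − 5
1 = −11 + 2·6
1 = 2·17 − 3·11
1 = −3·3360 + 593·17
So 17·593 ≡ 1 (mod 3360), hence d = 593.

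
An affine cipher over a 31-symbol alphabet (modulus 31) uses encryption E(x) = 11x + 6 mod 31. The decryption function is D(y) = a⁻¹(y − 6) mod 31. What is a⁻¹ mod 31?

17

Extended Euclidean algorithm:
31 = 2·11 + 9
11 = 1·9 + 2
9 = 4·2 + 1
2 = 2·1 + 0
The gcd is 1. Working backward:
1 = 9 − 4·2
1 = −4·11 + 5·9
1 = 5·31 − 14·11
Thus 11·(-14) ≡ 1 (mod 31); reducing, -14 mod 31 = 17.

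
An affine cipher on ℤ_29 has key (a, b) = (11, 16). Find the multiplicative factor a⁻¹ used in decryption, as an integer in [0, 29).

Run Euclid on (29, 11):
29 = 2·11 + 7
11 = 1·7 + 4
7 = 1·4 + 3
4 = 1·3 + 1
3 = 3·1 + 0
gcd = 1, so the inverse exists. Back-substitute:
1 = 4 − 3
1 = −7 + 2·4
1 = 2·11 − 3·7
1 = −3·29 + 8·11
So 11·8 ≡ 1 (mod 29).

8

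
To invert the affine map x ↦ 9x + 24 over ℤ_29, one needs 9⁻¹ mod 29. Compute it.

Extended Euclidean algorithm:
29 = 3·9 + 2
9 = 4·2 + 1
2 = 2·1 + 0
Since gcd(9, 29) = 1, back-substitute to write 1 as a combination:
1 = 9 − 4·2
1 = −4·29 + 13·9
So 9·13 ≡ 1 (mod 29).

13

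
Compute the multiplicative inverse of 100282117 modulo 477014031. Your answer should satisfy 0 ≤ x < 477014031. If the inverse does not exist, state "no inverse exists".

no inverse exists

Euclidean algorithm on 477014031, 100282117:
477014031 = 4·100282117 + 75885563
100282117 = 1·75885563 + 24396554
75885563 = 3·24396554 + 2695901
24396554 = 9·2695901 + 133445
2695901 = 20·133445 + 27001
133445 = 4·27001 + 25441
27001 = 1·25441 + 1560
25441 = 16·1560 + 481
1560 = 3·481 + 117
481 = 4·117 + 13
117 = 9·13 + 0
The gcd is 13, not 1, hence no inverse exists.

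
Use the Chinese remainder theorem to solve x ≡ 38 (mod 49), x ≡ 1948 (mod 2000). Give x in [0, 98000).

77948

Write x = 38 + 49·k. Then 49·k ≡ 1948 − 38 ≡ 1910 (mod 2000).
Need 49⁻¹ mod 2000. Extended Euclid on (2000, 49):
2000 = 40*49 + 40
49 = 1*40 + 9
40 = 4*9 + 4
9 = 2*4 + 1
4 = 4*1 + 0
Back-substitute:
1 = 9 − 2·4
1 = −2·40 + 9·9
1 = 9·49 − 11·40
1 = −11·2000 + 449·49
49⁻¹ ≡ 449 (mod 2000), so k ≡ 449·1910 ≡ 1590 (mod 2000).
x = 38 + 49·1590 = 77948.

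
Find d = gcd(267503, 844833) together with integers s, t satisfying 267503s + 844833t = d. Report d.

Apply Euclid's algorithm to 844833 and 267503:
844833 = 3×267503 + 42324
267503 = 6×42324 + 13559
42324 = 3×13559 + 1647
13559 = 8×1647 + 383
1647 = 4×383 + 115
383 = 3×115 + 38
115 = 3×38 + 1
38 = 38×1 + 0
gcd(267503, 844833) = 1.
Express as a combination:
1 = 115 − 3·38
1 = −3·383 + 10·115
1 = 10·1647 − 43·383
1 = −43·13559 + 354·1647
1 = 354·42324 − 1105·13559
1 = −1105·267503 + 6984·42324
1 = 6984·844833 − 22057·267503
So 1 = (6984)·844833 + (-22057)·267503.

1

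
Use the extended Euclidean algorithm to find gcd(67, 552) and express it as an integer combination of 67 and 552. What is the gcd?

Apply Euclid's algorithm to 552 and 67:
552 = 8*67 + 16
67 = 4*16 + 3
16 = 5*3 + 1
3 = 3*1 + 0
gcd(67, 552) = 1.
Express as a combination:
1 = 16 − 5·3
1 = −5·67 + 21·16
1 = 21·552 − 173·67
So 1 = (21)·552 + (-173)·67.

1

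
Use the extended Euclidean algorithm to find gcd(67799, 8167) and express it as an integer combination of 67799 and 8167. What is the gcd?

Repeated division:
67799 = 8×8167 + 2463
8167 = 3×2463 + 778
2463 = 3×778 + 129
778 = 6×129 + 4
129 = 32×4 + 1
4 = 4×1 + 0
gcd(67799, 8167) = 1.
Working backward:
1 = 129 − 32·4
1 = −32·778 + 193·129
1 = 193·2463 − 611·778
1 = −611·8167 + 2026·2463
1 = 2026·67799 − 16819·8167
So 1 = (2026)·67799 + (-16819)·8167.

1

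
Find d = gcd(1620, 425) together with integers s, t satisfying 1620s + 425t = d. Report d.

Euclidean algorithm:
1620 = 3×425 + 345
425 = 1×345 + 80
345 = 4×80 + 25
80 = 3×25 + 5
25 = 5×5 + 0
gcd(1620, 425) = 5.
Working backward:
5 = 80 − 3·25
5 = −3·345 + 13·80
5 = 13·425 − 16·345
5 = −16·1620 + 61·425
So 5 = (-16)·1620 + (61)·425.

5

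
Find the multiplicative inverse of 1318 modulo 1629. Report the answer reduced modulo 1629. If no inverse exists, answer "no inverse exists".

1519

Apply the Euclidean algorithm to 1629 and 1318:
1629 = 1·1318 + 311
1318 = 4·311 + 74
311 = 4·74 + 15
74 = 4·15 + 14
15 = 1·14 + 1
14 = 14·1 + 0
Since gcd(1318, 1629) = 1, back-substitute to write 1 as a combination:
1 = 15 − 14
1 = −74 + 5·15
1 = 5·311 − 21·74
1 = −21·1318 + 89·311
1 = 89·1629 − 110·1318
Hence 1318⁻¹ ≡ -110 ≡ 1519 (mod 1629).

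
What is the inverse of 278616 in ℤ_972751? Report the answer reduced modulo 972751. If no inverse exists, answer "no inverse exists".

Euclidean algorithm on 972751, 278616:
972751 = 3*278616 + 136903
278616 = 2*136903 + 4810
136903 = 28*4810 + 2223
4810 = 2*2223 + 364
2223 = 6*364 + 39
364 = 9*39 + 13
39 = 3*13 + 0
The gcd is 13, not 1, hence no inverse exists.

no inverse exists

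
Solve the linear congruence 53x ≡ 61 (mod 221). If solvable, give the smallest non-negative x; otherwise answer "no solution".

First find gcd(53, 221):
221 = 4*53 + 9
53 = 5*9 + 8
9 = 1*8 + 1
8 = 8*1 + 0
gcd = 1, so a unique solution mod 221 exists.
Back-substitute for the Bézout coefficients:
1 = 9 − 8
1 = −53 + 6·9
1 = 6·221 − 25·53
So 53·(-25) ≡ 1 (mod 221), giving 53⁻¹ ≡ 196.
x ≡ 53⁻¹·61 ≡ 196·61 ≡ 22 (mod 221).

22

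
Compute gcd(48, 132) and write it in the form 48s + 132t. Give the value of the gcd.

12

Euclidean algorithm:
132 = 2·48 + 36
48 = 1·36 + 12
36 = 3·12 + 0
gcd(48, 132) = 12.
Express as a combination:
12 = 48 − 36
12 = −132 + 3·48
So 12 = (-1)·132 + (3)·48.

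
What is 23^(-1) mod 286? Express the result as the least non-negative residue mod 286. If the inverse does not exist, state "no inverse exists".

199

Run Euclid on (286, 23):
286 = 12*23 + 10
23 = 2*10 + 3
10 = 3*3 + 1
3 = 3*1 + 0
Since gcd(23, 286) = 1, back-substitute to write 1 as a combination:
1 = 10 − 3·3
1 = −3·23 + 7·10
1 = 7·286 − 87·23
Thus 23·(-87) ≡ 1 (mod 286); reducing, -87 mod 286 = 199.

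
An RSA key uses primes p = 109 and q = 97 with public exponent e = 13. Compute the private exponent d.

φ(n) = (p−1)(q−1) = 108·96 = 10368.
Need d with 13·d ≡ 1 (mod 10368). Apply the extended Euclidean algorithm:
10368 = 797*13 + 7
13 = 1*7 + 6
7 = 1*6 + 1
6 = 6*1 + 0
Back-substitute:
1 = 7 − 6
1 = −13 + 2·7
1 = 2·10368 − 1595·13
So 13·(-1595) ≡ 1 (mod 10368), hence d ≡ -1595 ≡ 8773 (mod 10368).

8773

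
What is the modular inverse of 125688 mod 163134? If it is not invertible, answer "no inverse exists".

Compute gcd(125688, 163134):
163134 = 1×125688 + 37446
125688 = 3×37446 + 13350
37446 = 2×13350 + 10746
13350 = 1×10746 + 2604
10746 = 4×2604 + 330
2604 = 7×330 + 294
330 = 1×294 + 36
294 = 8×36 + 6
36 = 6×6 + 0
gcd(125688, 163134) = 6 ≠ 1, so 125688 has no multiplicative inverse modulo 163134.

no inverse exists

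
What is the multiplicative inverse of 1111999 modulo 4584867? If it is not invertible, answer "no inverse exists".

Euclidean algorithm on 4584867, 1111999:
4584867 = 4×1111999 + 136871
1111999 = 8×136871 + 17031
136871 = 8×17031 + 623
17031 = 27×623 + 210
623 = 2×210 + 203
210 = 1×203 + 7
203 = 29×7 + 0
Since gcd = 7 > 1, 1111999 is not a unit mod 4584867.

no inverse exists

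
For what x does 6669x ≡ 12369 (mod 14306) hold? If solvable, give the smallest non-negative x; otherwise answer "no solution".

8561

First find gcd(6669, 14306):
14306 = 2×6669 + 968
6669 = 6×968 + 861
968 = 1×861 + 107
861 = 8×107 + 5
107 = 21×5 + 2
5 = 2×2 + 1
2 = 2×1 + 0
gcd = 1, so a unique solution mod 14306 exists.
Back-substitute for the Bézout coefficients:
1 = 5 − 2·2
1 = −2·107 + 43·5
1 = 43·861 − 346·107
1 = −346·968 + 389·861
1 = 389·6669 − 2680·968
1 = −2680·14306 + 5749·6669
So 6669·(5749) ≡ 1 (mod 14306), giving 6669⁻¹ ≡ 5749.
x ≡ 6669⁻¹·12369 ≡ 5749·12369 ≡ 8561 (mod 14306).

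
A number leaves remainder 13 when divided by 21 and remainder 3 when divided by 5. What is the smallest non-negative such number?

13

Write x = 13 + 21·k. Then 21·k ≡ 3 − 13 ≡ 0 (mod 5).
Need 21⁻¹ mod 5. Extended Euclid on (5, 1):
5 = 5·1 + 0
21⁻¹ ≡ 1 (mod 5), so k ≡ 1·0 ≡ 0 (mod 5).
x = 13 + 21·0 = 13.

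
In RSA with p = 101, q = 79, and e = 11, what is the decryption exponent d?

φ(n) = (p−1)(q−1) = 100·78 = 7800.
Need d with 11·d ≡ 1 (mod 7800). Apply the extended Euclidean algorithm:
7800 = 709*11 + 1
11 = 11*1 + 0
Back-substitute:
1 = 7800 − 709·11
So 11·(-709) ≡ 1 (mod 7800), hence d ≡ -709 ≡ 7091 (mod 7800).

7091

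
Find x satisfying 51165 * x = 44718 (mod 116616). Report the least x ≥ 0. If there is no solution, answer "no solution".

8222

First find gcd(51165, 116616):
116616 = 2×51165 + 14286
51165 = 3×14286 + 8307
14286 = 1×8307 + 5979
8307 = 1×5979 + 2328
5979 = 2×2328 + 1323
2328 = 1×1323 + 1005
1323 = 1×1005 + 318
1005 = 3×318 + 51
318 = 6×51 + 12
51 = 4×12 + 3
12 = 4×3 + 0
gcd = 3 and 3 | 44718, so solutions exist. Divide through by 3: 17055x ≡ 14906 (mod 38872).
Now find 17055⁻¹ mod 38872:
38872 = 2·17055 + 4762
17055 = 3·4762 + 2769
4762 = 1·2769 + 1993
2769 = 1·1993 + 776
1993 = 2·776 + 441
776 = 1·441 + 335
441 = 1·335 + 106
335 = 3·106 + 17
106 = 6·17 + 4
17 = 4·4 + 1
4 = 4·1 + 0
Back-substitute:
1 = 17 − 4·4
1 = −4·106 + 25·17
1 = 25·335 − 79·106
1 = −79·441 + 104·335
1 = 104·776 − 183·441
1 = −183·1993 + 470·776
1 = 470·2769 − 653·1993
1 = −653·4762 + 1123·2769
1 = 1123·17055 − 4022·4762
1 = −4022·38872 + 9167·17055
So 17055⁻¹ ≡ 9167 (mod 38872).
Then x ≡ 9167·14906 ≡ 8222 (mod 38872); the smallest non-negative solution is x = 8222.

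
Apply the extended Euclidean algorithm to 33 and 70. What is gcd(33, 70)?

Repeated division:
70 = 2·33 + 4
33 = 8·4 + 1
4 = 4·1 + 0
gcd(33, 70) = 1.
Back-substituting:
1 = 33 − 8·4
1 = −8·70 + 17·33
So 1 = (-8)·70 + (17)·33.

1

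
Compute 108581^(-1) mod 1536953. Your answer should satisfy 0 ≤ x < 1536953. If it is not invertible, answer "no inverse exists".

no inverse exists

Compute gcd(108581, 1536953):
1536953 = 14·108581 + 16819
108581 = 6·16819 + 7667
16819 = 2·7667 + 1485
7667 = 5·1485 + 242
1485 = 6·242 + 33
242 = 7·33 + 11
33 = 3·11 + 0
Since gcd = 11 > 1, 108581 is not a unit mod 1536953.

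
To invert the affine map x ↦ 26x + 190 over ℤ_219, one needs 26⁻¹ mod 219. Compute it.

59

Apply the Euclidean algorithm to 219 and 26:
219 = 8·26 + 11
26 = 2·11 + 4
11 = 2·4 + 3
4 = 1·3 + 1
3 = 3·1 + 0
gcd = 1, so the inverse exists. Back-substitute:
1 = 4 − 3
1 = −11 + 3·4
1 = 3·26 − 7·11
1 = −7·219 + 59·26
So 26·59 ≡ 1 (mod 219).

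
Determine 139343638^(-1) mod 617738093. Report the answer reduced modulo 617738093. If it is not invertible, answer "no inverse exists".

Euclidean algorithm on 617738093, 139343638:
617738093 = 4×139343638 + 60363541
139343638 = 2×60363541 + 18616556
60363541 = 3×18616556 + 4513873
18616556 = 4×4513873 + 561064
4513873 = 8×561064 + 25361
561064 = 22×25361 + 3122
25361 = 8×3122 + 385
3122 = 8×385 + 42
385 = 9×42 + 7
42 = 6×7 + 0
gcd(139343638, 617738093) = 7 ≠ 1, so 139343638 has no multiplicative inverse modulo 617738093.

no inverse exists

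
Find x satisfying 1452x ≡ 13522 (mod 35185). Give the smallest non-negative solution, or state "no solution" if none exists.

30881

First find gcd(1452, 35185):
35185 = 24×1452 + 337
1452 = 4×337 + 104
337 = 3×104 + 25
104 = 4×25 + 4
25 = 6×4 + 1
4 = 4×1 + 0
gcd = 1, so a unique solution mod 35185 exists.
Back-substitute for the Bézout coefficients:
1 = 25 − 6·4
1 = −6·104 + 25·25
1 = 25·337 − 81·104
1 = −81·1452 + 349·337
1 = 349·35185 − 8457·1452
So 1452·(-8457) ≡ 1 (mod 35185), giving 1452⁻¹ ≡ 26728.
x ≡ 1452⁻¹·13522 ≡ 26728·13522 ≡ 30881 (mod 35185).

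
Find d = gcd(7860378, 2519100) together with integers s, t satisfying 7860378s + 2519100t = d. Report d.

Apply Euclid's algorithm to 7860378 and 2519100:
7860378 = 3×2519100 + 303078
2519100 = 8×303078 + 94476
303078 = 3×94476 + 19650
94476 = 4×19650 + 15876
19650 = 1×15876 + 3774
15876 = 4×3774 + 780
3774 = 4×780 + 654
780 = 1×654 + 126
654 = 5×126 + 24
126 = 5×24 + 6
24 = 4×6 + 0
gcd(7860378, 2519100) = 6.
Express as a combination:
6 = 126 − 5·24
6 = −5·654 + 26·126
6 = 26·780 − 31·654
6 = −31·3774 + 150·780
6 = 150·15876 − 631·3774
6 = −631·19650 + 781·15876
6 = 781·94476 − 3755·19650
6 = −3755·303078 + 12046·94476
6 = 12046·2519100 − 100123·303078
6 = −100123·7860378 + 312415·2519100
So 6 = (-100123)·7860378 + (312415)·2519100.

6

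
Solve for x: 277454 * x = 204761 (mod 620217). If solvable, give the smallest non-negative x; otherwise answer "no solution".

609508

First find gcd(277454, 620217):
620217 = 2*277454 + 65309
277454 = 4*65309 + 16218
65309 = 4*16218 + 437
16218 = 37*437 + 49
437 = 8*49 + 45
49 = 1*45 + 4
45 = 11*4 + 1
4 = 4*1 + 0
gcd = 1, so a unique solution mod 620217 exists.
Back-substitute for the Bézout coefficients:
1 = 45 − 11·4
1 = −11·49 + 12·45
1 = 12·437 − 107·49
1 = −107·16218 + 3971·437
1 = 3971·65309 − 15991·16218
1 = −15991·277454 + 67935·65309
1 = 67935·620217 − 151861·277454
So 277454·(-151861) ≡ 1 (mod 620217), giving 277454⁻¹ ≡ 468356.
x ≡ 277454⁻¹·204761 ≡ 468356·204761 ≡ 609508 (mod 620217).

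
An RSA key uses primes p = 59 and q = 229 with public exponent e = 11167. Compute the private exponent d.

4423

φ(n) = (p−1)(q−1) = 58·228 = 13224.
Need d with 11167·d ≡ 1 (mod 13224). Apply the extended Euclidean algorithm:
13224 = 1×11167 + 2057
11167 = 5×2057 + 882
2057 = 2×882 + 293
882 = 3×293 + 3
293 = 97×3 + 2
3 = 1×2 + 1
2 = 2×1 + 0
Back-substitute:
1 = 3 − 2
1 = −293 + 98·3
1 = 98·882 − 295·293
1 = −295·2057 + 688·882
1 = 688·11167 − 3735·2057
1 = −3735·13224 + 4423·11167
So 11167·4423 ≡ 1 (mod 13224), hence d = 4423.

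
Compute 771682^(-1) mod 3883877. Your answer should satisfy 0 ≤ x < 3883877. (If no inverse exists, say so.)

gcd(3883877, 771682) by repeated division:
3883877 = 5×771682 + 25467
771682 = 30×25467 + 7672
25467 = 3×7672 + 2451
7672 = 3×2451 + 319
2451 = 7×319 + 218
319 = 1×218 + 101
218 = 2×101 + 16
101 = 6×16 + 5
16 = 3×5 + 1
5 = 5×1 + 0
Since gcd(771682, 3883877) = 1, back-substitute to write 1 as a combination:
1 = 16 − 3·5
1 = −3·101 + 19·16
1 = 19·218 − 41·101
1 = −41·319 + 60·218
1 = 60·2451 − 461·319
1 = −461·7672 + 1443·2451
1 = 1443·25467 − 4790·7672
1 = −4790·771682 + 145143·25467
1 = 145143·3883877 − 730505·771682
Hence 771682⁻¹ ≡ -730505 ≡ 3153372 (mod 3883877).

3153372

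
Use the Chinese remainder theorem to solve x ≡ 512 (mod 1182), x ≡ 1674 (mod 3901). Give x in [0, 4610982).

Write x = 512 + 1182·k. Then 1182·k ≡ 1674 − 512 ≡ 1162 (mod 3901).
Need 1182⁻¹ mod 3901. Extended Euclid on (3901, 1182):
3901 = 3·1182 + 355
1182 = 3·355 + 117
355 = 3·117 + 4
117 = 29·4 + 1
4 = 4·1 + 0
Back-substitute:
1 = 117 − 29·4
1 = −29·355 + 88·117
1 = 88·1182 − 293·355
1 = −293·3901 + 967·1182
1182⁻¹ ≡ 967 (mod 3901), so k ≡ 967·1162 ≡ 166 (mod 3901).
x = 512 + 1182·166 = 196724.

196724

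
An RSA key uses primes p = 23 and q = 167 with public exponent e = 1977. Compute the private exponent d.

1173

φ(n) = (p−1)(q−1) = 22·166 = 3652.
Need d with 1977·d ≡ 1 (mod 3652). Apply the extended Euclidean algorithm:
3652 = 1×1977 + 1675
1977 = 1×1675 + 302
1675 = 5×302 + 165
302 = 1×165 + 137
165 = 1×137 + 28
137 = 4×28 + 25
28 = 1×25 + 3
25 = 8×3 + 1
3 = 3×1 + 0
Back-substitute:
1 = 25 − 8·3
1 = −8·28 + 9·25
1 = 9·137 − 44·28
1 = −44·165 + 53·137
1 = 53·302 − 97·165
1 = −97·1675 + 538·302
1 = 538·1977 − 635·1675
1 = −635·3652 + 1173·1977
So 1977·1173 ≡ 1 (mod 3652), hence d = 1173.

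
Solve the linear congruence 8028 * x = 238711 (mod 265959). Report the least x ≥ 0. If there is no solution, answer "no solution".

no solution

gcd(8028, 265959):
265959 = 33·8028 + 1035
8028 = 7·1035 + 783
1035 = 1·783 + 252
783 = 3·252 + 27
252 = 9·27 + 9
27 = 3·9 + 0
gcd = 9, but 9 ∤ 238711, so the congruence has no solution.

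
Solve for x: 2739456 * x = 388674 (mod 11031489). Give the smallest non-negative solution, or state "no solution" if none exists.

469302

First find gcd(2739456, 11031489):
11031489 = 4×2739456 + 73665
2739456 = 37×73665 + 13851
73665 = 5×13851 + 4410
13851 = 3×4410 + 621
4410 = 7×621 + 63
621 = 9×63 + 54
63 = 1×54 + 9
54 = 6×9 + 0
gcd = 9 and 9 | 388674, so solutions exist. Divide through by 9: 304384x ≡ 43186 (mod 1225721).
Now find 304384⁻¹ mod 1225721:
1225721 = 4·304384 + 8185
304384 = 37·8185 + 1539
8185 = 5·1539 + 490
1539 = 3·490 + 69
490 = 7·69 + 7
69 = 9·7 + 6
7 = 1·6 + 1
6 = 6·1 + 0
Back-substitute:
1 = 7 − 6
1 = −69 + 10·7
1 = 10·490 − 71·69
1 = −71·1539 + 223·490
1 = 223·8185 − 1186·1539
1 = −1186·304384 + 44105·8185
1 = 44105·1225721 − 177606·304384
So 304384·(-177606) ≡ 1 (mod 1225721), i.e. 304384⁻¹ ≡ 1048115.
Then x ≡ 1048115·43186 ≡ 469302 (mod 1225721); the smallest non-negative solution is x = 469302.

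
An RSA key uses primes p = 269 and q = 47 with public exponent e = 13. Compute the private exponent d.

2845

φ(n) = (p−1)(q−1) = 268·46 = 12328.
Need d with 13·d ≡ 1 (mod 12328). Apply the extended Euclidean algorithm:
12328 = 948·13 + 4
13 = 3·4 + 1
4 = 4·1 + 0
Back-substitute:
1 = 13 − 3·4
1 = −3·12328 + 2845·13
So 13·2845 ≡ 1 (mod 12328), hence d = 2845.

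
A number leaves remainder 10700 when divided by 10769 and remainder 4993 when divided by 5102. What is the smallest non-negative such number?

22851749

Write x = 10700 + 10769·k. Then 10769·k ≡ 4993 − 10700 ≡ 4497 (mod 5102).
Need 10769⁻¹ mod 5102. Extended Euclid on (5102, 565):
5102 = 9*565 + 17
565 = 33*17 + 4
17 = 4*4 + 1
4 = 4*1 + 0
Back-substitute:
1 = 17 − 4·4
1 = −4·565 + 133·17
1 = 133·5102 − 1201·565
10769⁻¹ ≡ 3901 (mod 5102), so k ≡ 3901·4497 ≡ 2121 (mod 5102).
x = 10700 + 10769·2121 = 22851749.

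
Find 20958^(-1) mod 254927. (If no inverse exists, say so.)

Apply the Euclidean algorithm to 254927 and 20958:
254927 = 12·20958 + 3431
20958 = 6·3431 + 372
3431 = 9·372 + 83
372 = 4·83 + 40
83 = 2·40 + 3
40 = 13·3 + 1
3 = 3·1 + 0
The gcd is 1. Working backward:
1 = 40 − 13·3
1 = −13·83 + 27·40
1 = 27·372 − 121·83
1 = −121·3431 + 1116·372
1 = 1116·20958 − 6817·3431
1 = −6817·254927 + 82920·20958
So 20958·82920 ≡ 1 (mod 254927).

82920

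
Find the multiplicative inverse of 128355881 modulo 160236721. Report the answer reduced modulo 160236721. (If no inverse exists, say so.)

152351156

Run Euclid on (160236721, 128355881):
160236721 = 1×128355881 + 31880840
128355881 = 4×31880840 + 832521
31880840 = 38×832521 + 245042
832521 = 3×245042 + 97395
245042 = 2×97395 + 50252
97395 = 1×50252 + 47143
50252 = 1×47143 + 3109
47143 = 15×3109 + 508
3109 = 6×508 + 61
508 = 8×61 + 20
61 = 3×20 + 1
20 = 20×1 + 0
Since gcd(128355881, 160236721) = 1, back-substitute to write 1 as a combination:
1 = 61 − 3·20
1 = −3·508 + 25·61
1 = 25·3109 − 153·508
1 = −153·47143 + 2320·3109
1 = 2320·50252 − 2473·47143
1 = −2473·97395 + 4793·50252
1 = 4793·245042 − 12059·97395
1 = −12059·832521 + 40970·245042
1 = 40970·31880840 − 1568919·832521
1 = −1568919·128355881 + 6316646·31880840
1 = 6316646·160236721 − 7885565·128355881
Hence 128355881⁻¹ ≡ -7885565 ≡ 152351156 (mod 160236721).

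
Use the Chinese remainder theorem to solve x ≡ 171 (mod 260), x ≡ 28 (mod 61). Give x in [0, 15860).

8751

Write x = 171 + 260·k. Then 260·k ≡ 28 − 171 ≡ 40 (mod 61).
Need 260⁻¹ mod 61. Extended Euclid on (61, 16):
61 = 3·16 + 13
16 = 1·13 + 3
13 = 4·3 + 1
3 = 3·1 + 0
Back-substitute:
1 = 13 − 4·3
1 = −4·16 + 5·13
1 = 5·61 − 19·16
260⁻¹ ≡ 42 (mod 61), so k ≡ 42·40 ≡ 33 (mod 61).
x = 171 + 260·33 = 8751.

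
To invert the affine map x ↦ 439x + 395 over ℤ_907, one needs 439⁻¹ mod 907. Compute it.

gcd(907, 439) by repeated division:
907 = 2·439 + 29
439 = 15·29 + 4
29 = 7·4 + 1
4 = 4·1 + 0
Since gcd(439, 907) = 1, back-substitute to write 1 as a combination:
1 = 29 − 7·4
1 = −7·439 + 106·29
1 = 106·907 − 219·439
Hence 439⁻¹ ≡ -219 ≡ 688 (mod 907).

688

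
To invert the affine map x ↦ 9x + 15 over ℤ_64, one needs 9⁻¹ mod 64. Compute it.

57

Extended Euclidean algorithm:
64 = 7·9 + 1
9 = 9·1 + 0
The gcd is 1. Working backward:
1 = 64 − 7·9
Thus 9·(-7) ≡ 1 (mod 64); reducing, -7 mod 64 = 57.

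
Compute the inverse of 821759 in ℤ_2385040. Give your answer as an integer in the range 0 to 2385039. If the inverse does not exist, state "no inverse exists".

gcd(2385040, 821759) by repeated division:
2385040 = 2*821759 + 741522
821759 = 1*741522 + 80237
741522 = 9*80237 + 19389
80237 = 4*19389 + 2681
19389 = 7*2681 + 622
2681 = 4*622 + 193
622 = 3*193 + 43
193 = 4*43 + 21
43 = 2*21 + 1
21 = 21*1 + 0
Since gcd(821759, 2385040) = 1, back-substitute to write 1 as a combination:
1 = 43 − 2·21
1 = −2·193 + 9·43
1 = 9·622 − 29·193
1 = −29·2681 + 125·622
1 = 125·19389 − 904·2681
1 = −904·80237 + 3741·19389
1 = 3741·741522 − 34573·80237
1 = −34573·821759 + 38314·741522
1 = 38314·2385040 − 111201·821759
Thus 821759·(-111201) ≡ 1 (mod 2385040); reducing, -111201 mod 2385040 = 2273839.

2273839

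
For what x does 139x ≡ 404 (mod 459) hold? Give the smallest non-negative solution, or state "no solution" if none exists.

452

First find gcd(139, 459):
459 = 3×139 + 42
139 = 3×42 + 13
42 = 3×13 + 3
13 = 4×3 + 1
3 = 3×1 + 0
gcd = 1, so a unique solution mod 459 exists.
Back-substitute for the Bézout coefficients:
1 = 13 − 4·3
1 = −4·42 + 13·13
1 = 13·139 − 43·42
1 = −43·459 + 142·139
So 139·(142) ≡ 1 (mod 459), giving 139⁻¹ ≡ 142.
x ≡ 139⁻¹·404 ≡ 142·404 ≡ 452 (mod 459).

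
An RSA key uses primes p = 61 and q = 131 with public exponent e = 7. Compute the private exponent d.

3343

φ(n) = (p−1)(q−1) = 60·130 = 7800.
Need d with 7·d ≡ 1 (mod 7800). Apply the extended Euclidean algorithm:
7800 = 1114×7 + 2
7 = 3×2 + 1
2 = 2×1 + 0
Back-substitute:
1 = 7 − 3·2
1 = −3·7800 + 3343·7
So 7·3343 ≡ 1 (mod 7800), hence d = 3343.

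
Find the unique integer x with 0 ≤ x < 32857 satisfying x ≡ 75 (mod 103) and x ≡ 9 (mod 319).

28400

Write x = 75 + 103·k. Then 103·k ≡ 9 − 75 ≡ 253 (mod 319).
Need 103⁻¹ mod 319. Extended Euclid on (319, 103):
319 = 3×103 + 10
103 = 10×10 + 3
10 = 3×3 + 1
3 = 3×1 + 0
Back-substitute:
1 = 10 − 3·3
1 = −3·103 + 31·10
1 = 31·319 − 96·103
103⁻¹ ≡ 223 (mod 319), so k ≡ 223·253 ≡ 275 (mod 319).
x = 75 + 103·275 = 28400.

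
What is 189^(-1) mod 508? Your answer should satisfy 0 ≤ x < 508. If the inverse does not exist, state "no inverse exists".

Extended Euclidean algorithm:
508 = 2*189 + 130
189 = 1*130 + 59
130 = 2*59 + 12
59 = 4*12 + 11
12 = 1*11 + 1
11 = 11*1 + 0
The gcd is 1. Working backward:
1 = 12 − 11
1 = −59 + 5·12
1 = 5·130 − 11·59
1 = −11·189 + 16·130
1 = 16·508 − 43·189
Thus 189·(-43) ≡ 1 (mod 508); reducing, -43 mod 508 = 465.

465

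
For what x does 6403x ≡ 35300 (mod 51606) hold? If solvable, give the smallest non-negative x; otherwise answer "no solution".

21146

First find gcd(6403, 51606):
51606 = 8×6403 + 382
6403 = 16×382 + 291
382 = 1×291 + 91
291 = 3×91 + 18
91 = 5×18 + 1
18 = 18×1 + 0
gcd = 1, so a unique solution mod 51606 exists.
Back-substitute for the Bézout coefficients:
1 = 91 − 5·18
1 = −5·291 + 16·91
1 = 16·382 − 21·291
1 = −21·6403 + 352·382
1 = 352·51606 − 2837·6403
So 6403·(-2837) ≡ 1 (mod 51606), giving 6403⁻¹ ≡ 48769.
x ≡ 6403⁻¹·35300 ≡ 48769·35300 ≡ 21146 (mod 51606).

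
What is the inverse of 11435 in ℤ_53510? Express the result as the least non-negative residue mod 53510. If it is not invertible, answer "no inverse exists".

Compute gcd(11435, 53510):
53510 = 4·11435 + 7770
11435 = 1·7770 + 3665
7770 = 2·3665 + 440
3665 = 8·440 + 145
440 = 3·145 + 5
145 = 29·5 + 0
gcd(11435, 53510) = 5 ≠ 1, so 11435 has no multiplicative inverse modulo 53510.

no inverse exists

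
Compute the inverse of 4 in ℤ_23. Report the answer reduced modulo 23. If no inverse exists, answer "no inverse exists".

6

gcd(23, 4) by repeated division:
23 = 5·4 + 3
4 = 1·3 + 1
3 = 3·1 + 0
The gcd is 1. Working backward:
1 = 4 − 3
1 = −23 + 6·4
So 4·6 ≡ 1 (mod 23).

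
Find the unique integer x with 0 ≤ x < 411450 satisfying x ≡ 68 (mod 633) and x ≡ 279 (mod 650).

Write x = 68 + 633·k. Then 633·k ≡ 279 − 68 ≡ 211 (mod 650).
Need 633⁻¹ mod 650. Extended Euclid on (650, 633):
650 = 1*633 + 17
633 = 37*17 + 4
17 = 4*4 + 1
4 = 4*1 + 0
Back-substitute:
1 = 17 − 4·4
1 = −4·633 + 149·17
1 = 149·650 − 153·633
633⁻¹ ≡ 497 (mod 650), so k ≡ 497·211 ≡ 217 (mod 650).
x = 68 + 633·217 = 137429.

137429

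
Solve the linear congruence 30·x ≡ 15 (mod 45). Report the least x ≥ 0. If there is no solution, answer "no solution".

First find gcd(30, 45):
45 = 1×30 + 15
30 = 2×15 + 0
gcd = 15 and 15 | 15, so solutions exist. Divide through by 15: 2x ≡ 1 (mod 3).
Now find 2⁻¹ mod 3:
3 = 1*2 + 1
2 = 2*1 + 0
Back-substitute:
1 = 3 − 2
So 2·(-1) ≡ 1 (mod 3), i.e. 2⁻¹ ≡ 2.
Then x ≡ 2·1 ≡ 2 (mod 3); the smallest non-negative solution is x = 2.

2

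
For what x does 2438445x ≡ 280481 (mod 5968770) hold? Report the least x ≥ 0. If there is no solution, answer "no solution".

no solution

gcd(2438445, 5968770):
5968770 = 2×2438445 + 1091880
2438445 = 2×1091880 + 254685
1091880 = 4×254685 + 73140
254685 = 3×73140 + 35265
73140 = 2×35265 + 2610
35265 = 13×2610 + 1335
2610 = 1×1335 + 1275
1335 = 1×1275 + 60
1275 = 21×60 + 15
60 = 4×15 + 0
gcd = 15, but 15 ∤ 280481, so the congruence has no solution.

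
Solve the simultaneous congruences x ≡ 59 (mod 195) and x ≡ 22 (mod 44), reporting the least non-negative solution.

1034

Write x = 59 + 195·k. Then 195·k ≡ 22 − 59 ≡ 7 (mod 44).
Need 195⁻¹ mod 44. Extended Euclid on (44, 19):
44 = 2×19 + 6
19 = 3×6 + 1
6 = 6×1 + 0
Back-substitute:
1 = 19 − 3·6
1 = −3·44 + 7·19
195⁻¹ ≡ 7 (mod 44), so k ≡ 7·7 ≡ 5 (mod 44).
x = 59 + 195·5 = 1034.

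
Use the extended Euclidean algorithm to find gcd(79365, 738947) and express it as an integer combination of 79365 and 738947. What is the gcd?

11

Apply Euclid's algorithm to 738947 and 79365:
738947 = 9·79365 + 24662
79365 = 3·24662 + 5379
24662 = 4·5379 + 3146
5379 = 1·3146 + 2233
3146 = 1·2233 + 913
2233 = 2·913 + 407
913 = 2·407 + 99
407 = 4·99 + 11
99 = 9·11 + 0
gcd(79365, 738947) = 11.
Express as a combination:
11 = 407 − 4·99
11 = −4·913 + 9·407
11 = 9·2233 − 22·913
11 = −22·3146 + 31·2233
11 = 31·5379 − 53·3146
11 = −53·24662 + 243·5379
11 = 243·79365 − 782·24662
11 = −782·738947 + 7281·79365
So 11 = (-782)·738947 + (7281)·79365.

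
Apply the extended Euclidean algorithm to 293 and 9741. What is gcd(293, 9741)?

Apply Euclid's algorithm to 9741 and 293:
9741 = 33×293 + 72
293 = 4×72 + 5
72 = 14×5 + 2
5 = 2×2 + 1
2 = 2×1 + 0
gcd(293, 9741) = 1.
Working backward:
1 = 5 − 2·2
1 = −2·72 + 29·5
1 = 29·293 − 118·72
1 = −118·9741 + 3923·293
So 1 = (-118)·9741 + (3923)·293.

1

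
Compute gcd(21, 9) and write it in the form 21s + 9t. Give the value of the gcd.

3

Repeated division:
21 = 2×9 + 3
9 = 3×3 + 0
gcd(21, 9) = 3.
Working backward:
3 = 21 − 2·9
So 3 = (1)·21 + (-2)·9.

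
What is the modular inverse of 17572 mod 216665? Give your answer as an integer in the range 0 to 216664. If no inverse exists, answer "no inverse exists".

55128

Apply the Euclidean algorithm to 216665 and 17572:
216665 = 12·17572 + 5801
17572 = 3·5801 + 169
5801 = 34·169 + 55
169 = 3·55 + 4
55 = 13·4 + 3
4 = 1·3 + 1
3 = 3·1 + 0
Since gcd(17572, 216665) = 1, back-substitute to write 1 as a combination:
1 = 4 − 3
1 = −55 + 14·4
1 = 14·169 − 43·55
1 = −43·5801 + 1476·169
1 = 1476·17572 − 4471·5801
1 = −4471·216665 + 55128·17572
So 17572·55128 ≡ 1 (mod 216665).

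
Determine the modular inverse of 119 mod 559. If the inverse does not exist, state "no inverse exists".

Apply the Euclidean algorithm to 559 and 119:
559 = 4·119 + 83
119 = 1·83 + 36
83 = 2·36 + 11
36 = 3·11 + 3
11 = 3·3 + 2
3 = 1·2 + 1
2 = 2·1 + 0
Since gcd(119, 559) = 1, back-substitute to write 1 as a combination:
1 = 3 − 2
1 = −11 + 4·3
1 = 4·36 − 13·11
1 = −13·83 + 30·36
1 = 30·119 − 43·83
1 = −43·559 + 202·119
So 119·202 ≡ 1 (mod 559).

202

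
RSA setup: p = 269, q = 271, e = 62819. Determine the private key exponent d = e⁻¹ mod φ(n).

23579

φ(n) = (p−1)(q−1) = 268·270 = 72360.
Need d with 62819·d ≡ 1 (mod 72360). Apply the extended Euclidean algorithm:
72360 = 1*62819 + 9541
62819 = 6*9541 + 5573
9541 = 1*5573 + 3968
5573 = 1*3968 + 1605
3968 = 2*1605 + 758
1605 = 2*758 + 89
758 = 8*89 + 46
89 = 1*46 + 43
46 = 1*43 + 3
43 = 14*3 + 1
3 = 3*1 + 0
Back-substitute:
1 = 43 − 14·3
1 = −14·46 + 15·43
1 = 15·89 − 29·46
1 = −29·758 + 247·89
1 = 247·1605 − 523·758
1 = −523·3968 + 1293·1605
1 = 1293·5573 − 1816·3968
1 = −1816·9541 + 3109·5573
1 = 3109·62819 − 20470·9541
1 = −20470·72360 + 23579·62819
So 62819·23579 ≡ 1 (mod 72360), hence d = 23579.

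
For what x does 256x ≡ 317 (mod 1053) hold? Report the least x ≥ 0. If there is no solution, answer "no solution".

First find gcd(256, 1053):
1053 = 4×256 + 29
256 = 8×29 + 24
29 = 1×24 + 5
24 = 4×5 + 4
5 = 1×4 + 1
4 = 4×1 + 0
gcd = 1, so a unique solution mod 1053 exists.
Back-substitute for the Bézout coefficients:
1 = 5 − 4
1 = −24 + 5·5
1 = 5·29 − 6·24
1 = −6·256 + 53·29
1 = 53·1053 − 218·256
So 256·(-218) ≡ 1 (mod 1053), giving 256⁻¹ ≡ 835.
x ≡ 256⁻¹·317 ≡ 835·317 ≡ 392 (mod 1053).

392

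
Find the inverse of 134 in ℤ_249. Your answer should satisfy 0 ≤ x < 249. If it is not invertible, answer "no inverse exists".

236

gcd(249, 134) by repeated division:
249 = 1×134 + 115
134 = 1×115 + 19
115 = 6×19 + 1
19 = 19×1 + 0
Since gcd(134, 249) = 1, back-substitute to write 1 as a combination:
1 = 115 − 6·19
1 = −6·134 + 7·115
1 = 7·249 − 13·134
Thus 134·(-13) ≡ 1 (mod 249); reducing, -13 mod 249 = 236.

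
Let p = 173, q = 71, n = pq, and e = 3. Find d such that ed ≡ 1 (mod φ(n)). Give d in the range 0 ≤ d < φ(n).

8027

φ(n) = (p−1)(q−1) = 172·70 = 12040.
Need d with 3·d ≡ 1 (mod 12040). Apply the extended Euclidean algorithm:
12040 = 4013·3 + 1
3 = 3·1 + 0
Back-substitute:
1 = 12040 − 4013·3
So 3·(-4013) ≡ 1 (mod 12040), hence d ≡ -4013 ≡ 8027 (mod 12040).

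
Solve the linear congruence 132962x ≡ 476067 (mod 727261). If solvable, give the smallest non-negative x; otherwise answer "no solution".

484558

First find gcd(132962, 727261):
727261 = 5*132962 + 62451
132962 = 2*62451 + 8060
62451 = 7*8060 + 6031
8060 = 1*6031 + 2029
6031 = 2*2029 + 1973
2029 = 1*1973 + 56
1973 = 35*56 + 13
56 = 4*13 + 4
13 = 3*4 + 1
4 = 4*1 + 0
gcd = 1, so a unique solution mod 727261 exists.
Back-substitute for the Bézout coefficients:
1 = 13 − 3·4
1 = −3·56 + 13·13
1 = 13·1973 − 458·56
1 = −458·2029 + 471·1973
1 = 471·6031 − 1400·2029
1 = −1400·8060 + 1871·6031
1 = 1871·62451 − 14497·8060
1 = −14497·132962 + 30865·62451
1 = 30865·727261 − 168822·132962
So 132962·(-168822) ≡ 1 (mod 727261), giving 132962⁻¹ ≡ 558439.
x ≡ 132962⁻¹·476067 ≡ 558439·476067 ≡ 484558 (mod 727261).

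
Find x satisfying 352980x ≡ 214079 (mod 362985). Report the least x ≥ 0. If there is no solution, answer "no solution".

gcd(352980, 362985):
362985 = 1*352980 + 10005
352980 = 35*10005 + 2805
10005 = 3*2805 + 1590
2805 = 1*1590 + 1215
1590 = 1*1215 + 375
1215 = 3*375 + 90
375 = 4*90 + 15
90 = 6*15 + 0
gcd = 15, but 15 ∤ 214079, so the congruence has no solution.

no solution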